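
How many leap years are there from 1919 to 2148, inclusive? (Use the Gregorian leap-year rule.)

Multiples of 4 in [1919,2148]: 58.
Of those, multiples of 100: 2 (not leap unless ÷400).
Multiples of 400: 1.
Leap years = 58 − 2 + 1 = 57.

57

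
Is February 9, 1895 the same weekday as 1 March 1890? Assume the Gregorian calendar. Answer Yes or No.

Yes

From Mar 1, 1890 to Feb 9, 1895 is 1806 days.
1806 mod 7 = 0, so they are the same weekday.
(Mar 1, 1890 is a Saturday; Feb 9, 1895 is a Saturday.)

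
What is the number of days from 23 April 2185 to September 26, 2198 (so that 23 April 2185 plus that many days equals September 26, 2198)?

4904

Apr 23, 2185 → Apr 23, 2186: 365 days.
Apr 23, 2186 → Apr 23, 2187: 365 days.
Apr 23, 2187 → Apr 23, 2188: 366 days (Feb 29, 2188 is in that span).
Apr 23, 2188 → Apr 23, 2189: 365 days.
Apr 23, 2189 → Apr 23, 2190: 365 days.
Apr 23, 2190 → Apr 23, 2191: 365 days.
Apr 23, 2191 → Apr 23, 2192: 366 days (Feb 29, 2192 is in that span).
Apr 23, 2192 → Apr 23, 2193: 365 days.
Apr 23, 2193 → Apr 23, 2194: 365 days.
Apr 23, 2194 → Apr 23, 2195: 365 days.
Apr 23, 2195 → Apr 23, 2196: 366 days (Feb 29, 2196 is in that span).
Apr 23, 2196 → Apr 23, 2197: 365 days.
Apr 23, 2197 → Apr 23, 2198: 365 days.
Apr 23, 2198 → May 23, 2198: 30 days (April has 30).
May 23, 2198 → Jun 23, 2198: 31 days (May has 31).
Jun 23, 2198 → Jul 23, 2198: 30 days (June has 30).
Jul 23, 2198 → Aug 23, 2198: 31 days (July has 31).
Aug 23, 2198 → Sep 23, 2198: 31 days (August has 31).
Sep 23, 2198 → Sep 26, 2198: 3 days.
Total: 4904 days.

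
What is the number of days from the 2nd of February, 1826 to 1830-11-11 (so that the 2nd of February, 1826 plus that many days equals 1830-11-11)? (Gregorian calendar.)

Feb 2, 1826 → Feb 2, 1827: 365 days.
Feb 2, 1827 → Feb 2, 1828: 365 days.
Feb 2, 1828 → Feb 2, 1829: 366 days (Feb 29, 1828 is in that span).
Feb 2, 1829 → Feb 2, 1830: 365 days.
Feb 2, 1830 → Mar 2, 1830: 28 days (February has 28).
Mar 2, 1830 → Apr 2, 1830: 31 days (March has 31).
Apr 2, 1830 → May 2, 1830: 30 days (April has 30).
May 2, 1830 → Jun 2, 1830: 31 days (May has 31).
Jun 2, 1830 → Jul 2, 1830: 30 days (June has 30).
Jul 2, 1830 → Aug 2, 1830: 31 days (July has 31).
Aug 2, 1830 → Sep 2, 1830: 31 days (August has 31).
Sep 2, 1830 → Oct 2, 1830: 30 days (September has 30).
Oct 2, 1830 → Nov 2, 1830: 31 days (October has 31).
Nov 2, 1830 → Nov 11, 1830: 9 days.
Total: 1743 days.

1743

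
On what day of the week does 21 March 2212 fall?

Saturday

January 1, 2212 is a Wednesday.
Jan 1, 2212 → Feb 1, 2212: 31 days (January has 31).
Feb 1, 2212 → Mar 1, 2212: 29 days (February has 29).
Mar 1, 2212 → Mar 21, 2212: 20 days.
Total: 80 days.
80 mod 7 = 3, so Wednesday + 3 = Saturday.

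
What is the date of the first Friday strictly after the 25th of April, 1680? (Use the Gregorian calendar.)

Apr 25, 1680 is a Thursday.
From Thursday to the next Friday is 1 day.
Apr 25, 1680 + 1 = Apr 26, 1680.

April 26, 1680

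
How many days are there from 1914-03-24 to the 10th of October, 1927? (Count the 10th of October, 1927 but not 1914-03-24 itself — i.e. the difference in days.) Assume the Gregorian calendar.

4948

Mar 24, 1914 → Mar 24, 1915: 365 days.
Mar 24, 1915 → Mar 24, 1916: 366 days (Feb 29, 1916 is in that span).
Mar 24, 1916 → Mar 24, 1917: 365 days.
Mar 24, 1917 → Mar 24, 1918: 365 days.
Mar 24, 1918 → Mar 24, 1919: 365 days.
Mar 24, 1919 → Mar 24, 1920: 366 days (Feb 29, 1920 is in that span).
Mar 24, 1920 → Mar 24, 1921: 365 days.
Mar 24, 1921 → Mar 24, 1922: 365 days.
Mar 24, 1922 → Mar 24, 1923: 365 days.
Mar 24, 1923 → Mar 24, 1924: 366 days (Feb 29, 1924 is in that span).
Mar 24, 1924 → Mar 24, 1925: 365 days.
Mar 24, 1925 → Mar 24, 1926: 365 days.
Mar 24, 1926 → Mar 24, 1927: 365 days.
Mar 24, 1927 → Apr 24, 1927: 31 days (March has 31).
Apr 24, 1927 → May 24, 1927: 30 days (April has 30).
May 24, 1927 → Jun 24, 1927: 31 days (May has 31).
Jun 24, 1927 → Jul 24, 1927: 30 days (June has 30).
Jul 24, 1927 → Aug 24, 1927: 31 days (July has 31).
Aug 24, 1927 → Sep 24, 1927: 31 days (August has 31).
Sep 24, 1927 → Oct 10, 1927: 16 days.
Total: 4948 days.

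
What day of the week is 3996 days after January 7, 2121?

Monday

Jan 7, 2121 is a Tuesday.
3996 mod 7 = 6, so 3996 days after a Tuesday is Tuesday + 6 = Monday.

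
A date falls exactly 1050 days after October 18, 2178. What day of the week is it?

Sunday

Oct 18, 2178 is a Sunday.
1050 mod 7 = 0, so 1050 days after a Sunday is Sunday + 0 = Sunday.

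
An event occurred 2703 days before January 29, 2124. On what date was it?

September 4, 2116

−365 (one year) → Jan 29, 2123 (2338 left).
−365 (one year) → Jan 29, 2122 (1973 left).
−365 (one year) → Jan 29, 2121 (1608 left).
−366 (one year; includes Feb 29, 2120) → Jan 29, 2120 (1242 left).
−365 (one year) → Jan 29, 2119 (877 left).
−365 (one year) → Jan 29, 2118 (512 left).
−365 (one year) → Jan 29, 2117 (147 left).
−29 → Dec 31, 2116 (end of Dec, 31 days; 118 left).
−31 → Nov 30, 2116 (end of Nov, 30 days; 87 left).
−30 → Oct 31, 2116 (end of Oct, 31 days; 57 left).
−31 → Sep 30, 2116 (end of Sep, 30 days; 26 left).
−26 → Sep 4, 2116.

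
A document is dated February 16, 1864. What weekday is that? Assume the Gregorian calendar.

Tuesday

Doomsday rule: the anchor day for the 1800s is Friday. For year 64: 64÷12 = 5 r 4, and 4÷4 = 1, so 5+4+1 = 10.
Friday + 10 ≡ Monday — that's 1864's doomsday.
In February the doomsday date is Feb 29 (1864 is a leap year (divisible by 4)).
Feb 16 is 13 days before Feb 29; 13 mod 7 = 6, so Monday − 6 = Tuesday.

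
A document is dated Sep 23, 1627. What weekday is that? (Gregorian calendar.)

Thursday

Doomsday rule: the anchor day for the 1600s is Tuesday. For year 27: 27÷12 = 2 r 3, and 3÷4 = 0, so 2+3+0 = 5.
Tuesday + 5 ≡ Sunday — that's 1627's doomsday.
In September the doomsday date is Sep 5.
Sep 23 is 18 days after Sep 5; 18 mod 7 = 4, so Sunday + 4 = Thursday.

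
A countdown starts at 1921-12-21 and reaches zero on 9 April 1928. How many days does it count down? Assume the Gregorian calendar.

Dec 21, 1921 → Dec 21, 1922: 365 days.
Dec 21, 1922 → Dec 21, 1923: 365 days.
Dec 21, 1923 → Dec 21, 1924: 366 days (Feb 29, 1924 is in that span).
Dec 21, 1924 → Dec 21, 1925: 365 days.
Dec 21, 1925 → Dec 21, 1926: 365 days.
Dec 21, 1926 → Dec 21, 1927: 365 days.
Dec 21, 1927 → Jan 21, 1928: 31 days (December has 31).
Jan 21, 1928 → Feb 21, 1928: 31 days (January has 31).
Feb 21, 1928 → Mar 21, 1928: 29 days (February has 29).
Mar 21, 1928 → Apr 9, 1928: 19 days.
Total: 2301 days.

2301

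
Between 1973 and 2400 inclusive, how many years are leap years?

Multiples of 4 in [1973,2400]: 107.
Of those, multiples of 100: 5 (not leap unless ÷400).
Multiples of 400: 2.
Leap years = 107 − 5 + 2 = 104.

104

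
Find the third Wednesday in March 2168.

March 16, 2168

March 1, 2168 is a Tuesday.
The first Wednesday is therefore March 2 (1 days later).
The third Wednesday is 2 + 2×7 = March 16.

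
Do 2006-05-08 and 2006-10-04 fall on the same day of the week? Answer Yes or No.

No

From May 8, 2006 to Oct 4, 2006 is 149 days.
149 mod 7 = 2, so they are different weekdays.
(May 8, 2006 is a Monday; Oct 4, 2006 is a Wednesday.)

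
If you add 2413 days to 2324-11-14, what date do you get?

June 24, 2331

+365 (one year) → Nov 14, 2325 (2048 left).
+365 (one year) → Nov 14, 2326 (1683 left).
+365 (one year) → Nov 14, 2327 (1318 left).
+366 (one year; includes Feb 29, 2328) → Nov 14, 2328 (952 left).
+365 (one year) → Nov 14, 2329 (587 left).
+365 (one year) → Nov 14, 2330 (222 left).
Nov has 30 days: +17 → Dec 1, 2330 (205 left).
Dec has 31 days: +31 → Jan 1, 2331 (174 left).
Jan has 31 days: +31 → Feb 1, 2331 (143 left).
Feb has 28 days: +28 → Mar 1, 2331 (115 left).
Mar has 31 days: +31 → Apr 1, 2331 (84 left).
Apr has 30 days: +30 → May 1, 2331 (54 left).
May has 31 days: +31 → Jun 1, 2331 (23 left).
+23 → Jun 24, 2331.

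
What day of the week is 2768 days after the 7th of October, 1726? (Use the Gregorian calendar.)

First find the weekday of Oct 7, 1726. Doomsday rule: the anchor day for the 1700s is Sunday. For year 26: 26÷12 = 2 r 2, and 2÷4 = 0, so 2+2+0 = 4.
Sunday + 4 ≡ Thursday — that's 1726's doomsday.
In October the doomsday date is Oct 10.
Oct 7 is 3 days before Oct 10; 3 mod 7 = 3, so Thursday − 3 = Monday.
2768 mod 7 = 3, so 2768 days after a Monday is Monday + 3 = Thursday.

Thursday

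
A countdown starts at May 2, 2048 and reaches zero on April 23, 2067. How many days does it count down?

6930

May 2, 2048 → May 2, 2049: 365 days.
May 2, 2049 → May 2, 2050: 365 days.
May 2, 2050 → May 2, 2051: 365 days.
May 2, 2051 → May 2, 2052: 366 days (Feb 29, 2052 is in that span).
May 2, 2052 → May 2, 2053: 365 days.
May 2, 2053 → May 2, 2054: 365 days.
May 2, 2054 → May 2, 2055: 365 days.
May 2, 2055 → May 2, 2056: 366 days (Feb 29, 2056 is in that span).
May 2, 2056 → May 2, 2057: 365 days.
May 2, 2057 → May 2, 2058: 365 days.
May 2, 2058 → May 2, 2059: 365 days.
May 2, 2059 → May 2, 2060: 366 days (Feb 29, 2060 is in that span).
May 2, 2060 → May 2, 2061: 365 days.
May 2, 2061 → May 2, 2062: 365 days.
May 2, 2062 → May 2, 2063: 365 days.
May 2, 2063 → May 2, 2064: 366 days (Feb 29, 2064 is in that span).
May 2, 2064 → May 2, 2065: 365 days.
May 2, 2065 → May 2, 2066: 365 days.
May 2, 2066 → Jun 2, 2066: 31 days (May has 31).
Jun 2, 2066 → Jul 2, 2066: 30 days (June has 30).
Jul 2, 2066 → Aug 2, 2066: 31 days (July has 31).
Aug 2, 2066 → Sep 2, 2066: 31 days (August has 31).
Sep 2, 2066 → Oct 2, 2066: 30 days (September has 30).
Oct 2, 2066 → Nov 2, 2066: 31 days (October has 31).
Nov 2, 2066 → Dec 2, 2066: 30 days (November has 30).
Dec 2, 2066 → Jan 2, 2067: 31 days (December has 31).
Jan 2, 2067 → Feb 2, 2067: 31 days (January has 31).
Feb 2, 2067 → Mar 2, 2067: 28 days (February has 28).
Mar 2, 2067 → Apr 2, 2067: 31 days (March has 31).
Apr 2, 2067 → Apr 23, 2067: 21 days.
Total: 6930 days.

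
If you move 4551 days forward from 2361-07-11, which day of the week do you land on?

Wednesday

Jul 11, 2361 is a Tuesday.
4551 mod 7 = 1, so 4551 days after a Tuesday is Tuesday + 1 = Wednesday.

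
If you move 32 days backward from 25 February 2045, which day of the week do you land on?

First find the weekday of Feb 25, 2045. Doomsday rule: the anchor day for the 2000s is Tuesday. For year 45: 45÷12 = 3 r 9, and 9÷4 = 2, so 3+9+2 = 14.
Tuesday + 14 ≡ Tuesday — that's 2045's doomsday.
In February the doomsday date is Feb 28 (2045 is not a leap year).
Feb 25 is 3 days before Feb 28; 3 mod 7 = 3, so Tuesday − 3 = Saturday.
32 mod 7 = 4, so 32 days before a Saturday is Saturday − 4 = Tuesday.

Tuesday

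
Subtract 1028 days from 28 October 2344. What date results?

January 4, 2342

−366 (one year; includes Feb 29, 2344) → Oct 28, 2343 (662 left).
−365 (one year) → Oct 28, 2342 (297 left).
−28 → Sep 30, 2342 (end of Sep, 30 days; 269 left).
−30 → Aug 31, 2342 (end of Aug, 31 days; 239 left).
−31 → Jul 31, 2342 (end of Jul, 31 days; 208 left).
−31 → Jun 30, 2342 (end of Jun, 30 days; 177 left).
−30 → May 31, 2342 (end of May, 31 days; 147 left).
−31 → Apr 30, 2342 (end of Apr, 30 days; 116 left).
−30 → Mar 31, 2342 (end of Mar, 31 days; 86 left).
−31 → Feb 28, 2342 (end of Feb, 28 days; 55 left).
−28 → Jan 31, 2342 (end of Jan, 31 days; 27 left).
−27 → Jan 4, 2342.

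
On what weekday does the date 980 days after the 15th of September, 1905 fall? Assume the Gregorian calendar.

First find the weekday of Sep 15, 1905. Doomsday rule: the anchor day for the 1900s is Wednesday. For year 05: 5÷12 = 0 r 5, and 5÷4 = 1, so 0+5+1 = 6.
Wednesday + 6 ≡ Tuesday — that's 1905's doomsday.
In September the doomsday date is Sep 5.
Sep 15 is 10 days after Sep 5; 10 mod 7 = 3, so Tuesday + 3 = Friday.
980 mod 7 = 0, so 980 days after a Friday is Friday + 0 = Friday.

Friday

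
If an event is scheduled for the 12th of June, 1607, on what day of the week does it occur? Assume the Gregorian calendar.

Doomsday rule: the anchor day for the 1600s is Tuesday. For year 07: 7÷12 = 0 r 7, and 7÷4 = 1, so 0+7+1 = 8.
Tuesday + 8 ≡ Wednesday — that's 1607's doomsday.
In June the doomsday date is Jun 6.
Jun 12 is 6 days after Jun 6; 6 mod 7 = 6, so Wednesday + 6 = Tuesday.

Tuesday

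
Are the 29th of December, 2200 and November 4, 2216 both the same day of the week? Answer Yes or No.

Yes

From Dec 29, 2200 to Nov 4, 2216 is 5789 days.
5789 mod 7 = 0, so they are the same weekday.
(Dec 29, 2200 is a Monday; Nov 4, 2216 is a Monday.)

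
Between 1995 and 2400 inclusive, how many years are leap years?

Multiples of 4 in [1995,2400]: 102.
Of those, multiples of 100: 5 (not leap unless ÷400).
Multiples of 400: 2.
Leap years = 102 − 5 + 2 = 99.

99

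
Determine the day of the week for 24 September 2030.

Tuesday

Doomsday rule: the anchor day for the 2000s is Tuesday. For year 30: 30÷12 = 2 r 6, and 6÷4 = 1, so 2+6+1 = 9.
Tuesday + 9 ≡ Thursday — that's 2030's doomsday.
In September the doomsday date is Sep 5.
Sep 24 is 19 days after Sep 5; 19 mod 7 = 5, so Thursday + 5 = Tuesday.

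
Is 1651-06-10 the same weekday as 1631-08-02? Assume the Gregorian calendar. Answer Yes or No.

Yes

From Aug 2, 1631 to Jun 10, 1651 is 7252 days.
7252 mod 7 = 0, so they are the same weekday.
(Aug 2, 1631 is a Saturday; Jun 10, 1651 is a Saturday.)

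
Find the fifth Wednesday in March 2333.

March 29, 2333

March 1, 2333 is a Wednesday.
The first Wednesday is therefore March 1 (same day).
The fifth Wednesday is 1 + 4×7 = March 29.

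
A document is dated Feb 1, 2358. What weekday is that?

Doomsday rule: the anchor day for the 2300s is Wednesday. For year 58: 58÷12 = 4 r 10, and 10÷4 = 2, so 4+10+2 = 16.
Wednesday + 16 ≡ Friday — that's 2358's doomsday.
In February the doomsday date is Feb 28 (2358 is not a leap year).
Feb 1 is 27 days before Feb 28; 27 mod 7 = 6, so Friday − 6 = Saturday.

Saturday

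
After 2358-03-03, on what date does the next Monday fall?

March 10, 2358

Mar 3, 2358 is a Monday.
From Monday to the next Monday is 7 days.
Mar 3, 2358 + 7 = Mar 10, 2358.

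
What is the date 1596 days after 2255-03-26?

August 8, 2259

+366 (one year; includes Feb 29, 2256) → Mar 26, 2256 (1230 left).
+365 (one year) → Mar 26, 2257 (865 left).
+365 (one year) → Mar 26, 2258 (500 left).
+365 (one year) → Mar 26, 2259 (135 left).
Mar has 31 days: +6 → Apr 1, 2259 (129 left).
Apr has 30 days: +30 → May 1, 2259 (99 left).
May has 31 days: +31 → Jun 1, 2259 (68 left).
Jun has 30 days: +30 → Jul 1, 2259 (38 left).
Jul has 31 days: +31 → Aug 1, 2259 (7 left).
+7 → Aug 8, 2259.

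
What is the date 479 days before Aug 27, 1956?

May 6, 1955

−366 (one year; includes Feb 29, 1956) → Aug 27, 1955 (113 left).
−27 → Jul 31, 1955 (end of Jul, 31 days; 86 left).
−31 → Jun 30, 1955 (end of Jun, 30 days; 55 left).
−30 → May 31, 1955 (end of May, 31 days; 25 left).
−25 → May 6, 1955.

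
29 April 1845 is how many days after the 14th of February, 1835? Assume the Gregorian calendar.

3727

Feb 14, 1835 → Feb 14, 1836: 365 days.
Feb 14, 1836 → Feb 14, 1837: 366 days (Feb 29, 1836 is in that span).
Feb 14, 1837 → Feb 14, 1838: 365 days.
Feb 14, 1838 → Feb 14, 1839: 365 days.
Feb 14, 1839 → Feb 14, 1840: 365 days.
Feb 14, 1840 → Feb 14, 1841: 366 days (Feb 29, 1840 is in that span).
Feb 14, 1841 → Feb 14, 1842: 365 days.
Feb 14, 1842 → Feb 14, 1843: 365 days.
Feb 14, 1843 → Feb 14, 1844: 365 days.
Feb 14, 1844 → Feb 14, 1845: 366 days (Feb 29, 1844 is in that span).
Feb 14, 1845 → Mar 14, 1845: 28 days (February has 28).
Mar 14, 1845 → Apr 14, 1845: 31 days (March has 31).
Apr 14, 1845 → Apr 29, 1845: 15 days.
Total: 3727 days.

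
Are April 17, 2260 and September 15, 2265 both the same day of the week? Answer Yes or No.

From Apr 17, 2260 to Sep 15, 2265 is 1977 days.
1977 mod 7 = 3, so they are different weekdays.
(Apr 17, 2260 is a Tuesday; Sep 15, 2265 is a Friday.)

No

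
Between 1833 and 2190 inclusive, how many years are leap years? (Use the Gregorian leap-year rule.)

Multiples of 4 in [1833,2190]: 89.
Of those, multiples of 100: 3 (not leap unless ÷400).
Multiples of 400: 1.
Leap years = 89 − 3 + 1 = 87.

87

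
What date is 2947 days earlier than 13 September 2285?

−365 (one year) → Sep 13, 2284 (2582 left).
−366 (one year; includes Feb 29, 2284) → Sep 13, 2283 (2216 left).
−365 (one year) → Sep 13, 2282 (1851 left).
−365 (one year) → Sep 13, 2281 (1486 left).
−365 (one year) → Sep 13, 2280 (1121 left).
−366 (one year; includes Feb 29, 2280) → Sep 13, 2279 (755 left).
−365 (one year) → Sep 13, 2278 (390 left).
−13 → Aug 31, 2278 (end of Aug, 31 days; 377 left).
−31 → Jul 31, 2278 (end of Jul, 31 days; 346 left).
−31 → Jun 30, 2278 (end of Jun, 30 days; 315 left).
−30 → May 31, 2278 (end of May, 31 days; 285 left).
−31 → Apr 30, 2278 (end of Apr, 30 days; 254 left).
−30 → Mar 31, 2278 (end of Mar, 31 days; 224 left).
−31 → Feb 28, 2278 (end of Feb, 28 days; 193 left).
−28 → Jan 31, 2278 (end of Jan, 31 days; 165 left).
−31 → Dec 31, 2277 (end of Dec, 31 days; 134 left).
−31 → Nov 30, 2277 (end of Nov, 30 days; 103 left).
−30 → Oct 31, 2277 (end of Oct, 31 days; 73 left).
−31 → Sep 30, 2277 (end of Sep, 30 days; 42 left).
−30 → Aug 31, 2277 (end of Aug, 31 days; 12 left).
−12 → Aug 19, 2277.

August 19, 2277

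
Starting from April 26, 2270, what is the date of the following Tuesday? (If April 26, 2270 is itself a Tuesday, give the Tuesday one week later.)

Apr 26, 2270 is a Tuesday.
From Tuesday to the next Tuesday is 7 days.
Apr 26, 2270 + 7 = May 3, 2270.

May 3, 2270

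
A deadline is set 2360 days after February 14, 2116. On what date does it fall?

August 1, 2122

+366 (one year; includes Feb 29, 2116) → Feb 14, 2117 (1994 left).
+365 (one year) → Feb 14, 2118 (1629 left).
+365 (one year) → Feb 14, 2119 (1264 left).
+365 (one year) → Feb 14, 2120 (899 left).
+366 (one year; includes Feb 29, 2120) → Feb 14, 2121 (533 left).
+365 (one year) → Feb 14, 2122 (168 left).
Feb has 28 days: +15 → Mar 1, 2122 (153 left).
Mar has 31 days: +31 → Apr 1, 2122 (122 left).
Apr has 30 days: +30 → May 1, 2122 (92 left).
May has 31 days: +31 → Jun 1, 2122 (61 left).
Jun has 30 days: +30 → Jul 1, 2122 (31 left).
Jul has 31 days: +31 → Aug 1, 2122 (0 left).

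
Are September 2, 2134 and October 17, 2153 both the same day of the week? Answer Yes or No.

From Sep 2, 2134 to Oct 17, 2153 is 6985 days.
6985 mod 7 = 6, so they are different weekdays.
(Sep 2, 2134 is a Thursday; Oct 17, 2153 is a Wednesday.)

No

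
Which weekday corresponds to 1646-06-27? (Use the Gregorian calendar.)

Doomsday rule: the anchor day for the 1600s is Tuesday. For year 46: 46÷12 = 3 r 10, and 10÷4 = 2, so 3+10+2 = 15.
Tuesday + 15 ≡ Wednesday — that's 1646's doomsday.
In June the doomsday date is Jun 6.
Jun 27 is 21 days after Jun 6; 21 mod 7 = 0, so Wednesday + 0 = Wednesday.

Wednesday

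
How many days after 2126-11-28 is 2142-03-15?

Nov 28, 2126 → Nov 28, 2127: 365 days.
Nov 28, 2127 → Nov 28, 2128: 366 days (Feb 29, 2128 is in that span).
Nov 28, 2128 → Nov 28, 2129: 365 days.
Nov 28, 2129 → Nov 28, 2130: 365 days.
Nov 28, 2130 → Nov 28, 2131: 365 days.
Nov 28, 2131 → Nov 28, 2132: 366 days (Feb 29, 2132 is in that span).
Nov 28, 2132 → Nov 28, 2133: 365 days.
Nov 28, 2133 → Nov 28, 2134: 365 days.
Nov 28, 2134 → Nov 28, 2135: 365 days.
Nov 28, 2135 → Nov 28, 2136: 366 days (Feb 29, 2136 is in that span).
Nov 28, 2136 → Nov 28, 2137: 365 days.
Nov 28, 2137 → Nov 28, 2138: 365 days.
Nov 28, 2138 → Nov 28, 2139: 365 days.
Nov 28, 2139 → Nov 28, 2140: 366 days (Feb 29, 2140 is in that span).
Nov 28, 2140 → Nov 28, 2141: 365 days.
Nov 28, 2141 → Dec 28, 2141: 30 days (November has 30).
Dec 28, 2141 → Jan 28, 2142: 31 days (December has 31).
Jan 28, 2142 → Feb 28, 2142: 31 days (January has 31).
Feb 28, 2142 → Mar 15, 2142: 15 days.
Total: 5586 days.

5586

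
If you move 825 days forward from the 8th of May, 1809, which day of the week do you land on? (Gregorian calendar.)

Sunday

First find the weekday of May 8, 1809. Doomsday rule: the anchor day for the 1800s is Friday. For year 09: 9÷12 = 0 r 9, and 9÷4 = 2, so 0+9+2 = 11.
Friday + 11 ≡ Tuesday — that's 1809's doomsday.
In May the doomsday date is May 9.
May 8 is 1 day before May 9; 1 mod 7 = 1, so Tuesday − 1 = Monday.
825 mod 7 = 6, so 825 days after a Monday is Monday + 6 = Sunday.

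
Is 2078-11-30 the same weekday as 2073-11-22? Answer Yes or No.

From Nov 22, 2073 to Nov 30, 2078 is 1834 days.
1834 mod 7 = 0, so they are the same weekday.
(Nov 22, 2073 is a Wednesday; Nov 30, 2078 is a Wednesday.)

Yes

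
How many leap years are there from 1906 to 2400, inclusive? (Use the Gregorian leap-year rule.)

121

Multiples of 4 in [1906,2400]: 124.
Of those, multiples of 100: 5 (not leap unless ÷400).
Multiples of 400: 2.
Leap years = 124 − 5 + 2 = 121.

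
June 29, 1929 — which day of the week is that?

Saturday

Doomsday rule: the anchor day for the 1900s is Wednesday. For year 29: 29÷12 = 2 r 5, and 5÷4 = 1, so 2+5+1 = 8.
Wednesday + 8 ≡ Thursday — that's 1929's doomsday.
In June the doomsday date is Jun 6.
Jun 29 is 23 days after Jun 6; 23 mod 7 = 2, so Thursday + 2 = Saturday.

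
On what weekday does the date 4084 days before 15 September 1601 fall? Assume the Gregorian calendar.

First find the weekday of Sep 15, 1601. Doomsday rule: the anchor day for the 1600s is Tuesday. For year 01: 1÷12 = 0 r 1, and 1÷4 = 0, so 0+1+0 = 1.
Tuesday + 1 ≡ Wednesday — that's 1601's doomsday.
In September the doomsday date is Sep 5.
Sep 15 is 10 days after Sep 5; 10 mod 7 = 3, so Wednesday + 3 = Saturday.
4084 mod 7 = 3, so 4084 days before a Saturday is Saturday − 3 = Wednesday.

Wednesday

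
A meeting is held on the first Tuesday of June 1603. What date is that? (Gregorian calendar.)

June 3, 1603

June 1, 1603 is a Sunday.
The first Tuesday is therefore June 3 (2 days later).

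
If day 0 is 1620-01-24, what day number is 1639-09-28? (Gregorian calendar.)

Jan 24, 1620 → Jan 24, 1621: 366 days (Feb 29, 1620 is in that span).
Jan 24, 1621 → Jan 24, 1622: 365 days.
Jan 24, 1622 → Jan 24, 1623: 365 days.
Jan 24, 1623 → Jan 24, 1624: 365 days.
Jan 24, 1624 → Jan 24, 1625: 366 days (Feb 29, 1624 is in that span).
Jan 24, 1625 → Jan 24, 1626: 365 days.
Jan 24, 1626 → Jan 24, 1627: 365 days.
Jan 24, 1627 → Jan 24, 1628: 365 days.
Jan 24, 1628 → Jan 24, 1629: 366 days (Feb 29, 1628 is in that span).
Jan 24, 1629 → Jan 24, 1630: 365 days.
Jan 24, 1630 → Jan 24, 1631: 365 days.
Jan 24, 1631 → Jan 24, 1632: 365 days.
Jan 24, 1632 → Jan 24, 1633: 366 days (Feb 29, 1632 is in that span).
Jan 24, 1633 → Jan 24, 1634: 365 days.
Jan 24, 1634 → Jan 24, 1635: 365 days.
Jan 24, 1635 → Jan 24, 1636: 365 days.
Jan 24, 1636 → Jan 24, 1637: 366 days (Feb 29, 1636 is in that span).
Jan 24, 1637 → Jan 24, 1638: 365 days.
Jan 24, 1638 → Jan 24, 1639: 365 days.
Jan 24, 1639 → Feb 24, 1639: 31 days (January has 31).
Feb 24, 1639 → Mar 24, 1639: 28 days (February has 28).
Mar 24, 1639 → Apr 24, 1639: 31 days (March has 31).
Apr 24, 1639 → May 24, 1639: 30 days (April has 30).
May 24, 1639 → Jun 24, 1639: 31 days (May has 31).
Jun 24, 1639 → Jul 24, 1639: 30 days (June has 30).
Jul 24, 1639 → Aug 24, 1639: 31 days (July has 31).
Aug 24, 1639 → Sep 24, 1639: 31 days (August has 31).
Sep 24, 1639 → Sep 28, 1639: 4 days.
Total: 7187 days.

7187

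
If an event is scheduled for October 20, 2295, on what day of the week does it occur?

Doomsday rule: the anchor day for the 2200s is Friday. For year 95: 95÷12 = 7 r 11, and 11÷4 = 2, so 7+11+2 = 20.
Friday + 20 ≡ Thursday — that's 2295's doomsday.
In October the doomsday date is Oct 10.
Oct 20 is 10 days after Oct 10; 10 mod 7 = 3, so Thursday + 3 = Sunday.

Sunday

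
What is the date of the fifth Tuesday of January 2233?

January 1, 2233 is a Tuesday.
The first Tuesday is therefore January 1 (same day).
The fifth Tuesday is 1 + 4×7 = January 29.

January 29, 2233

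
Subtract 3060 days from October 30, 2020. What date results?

June 14, 2012

−366 (one year; includes Feb 29, 2020) → Oct 30, 2019 (2694 left).
−365 (one year) → Oct 30, 2018 (2329 left).
−365 (one year) → Oct 30, 2017 (1964 left).
−365 (one year) → Oct 30, 2016 (1599 left).
−366 (one year; includes Feb 29, 2016) → Oct 30, 2015 (1233 left).
−365 (one year) → Oct 30, 2014 (868 left).
−365 (one year) → Oct 30, 2013 (503 left).
−365 (one year) → Oct 30, 2012 (138 left).
−30 → Sep 30, 2012 (end of Sep, 30 days; 108 left).
−30 → Aug 31, 2012 (end of Aug, 31 days; 78 left).
−31 → Jul 31, 2012 (end of Jul, 31 days; 47 left).
−31 → Jun 30, 2012 (end of Jun, 30 days; 16 left).
−16 → Jun 14, 2012.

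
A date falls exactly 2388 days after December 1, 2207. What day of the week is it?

Wednesday

First find the weekday of Dec 1, 2207. Doomsday rule: the anchor day for the 2200s is Friday. For year 07: 7÷12 = 0 r 7, and 7÷4 = 1, so 0+7+1 = 8.
Friday + 8 ≡ Saturday — that's 2207's doomsday.
In December the doomsday date is Dec 12.
Dec 1 is 11 days before Dec 12; 11 mod 7 = 4, so Saturday − 4 = Tuesday.
2388 mod 7 = 1, so 2388 days after a Tuesday is Tuesday + 1 = Wednesday.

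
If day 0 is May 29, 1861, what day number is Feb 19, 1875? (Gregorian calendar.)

May 29, 1861 → May 29, 1862: 365 days.
May 29, 1862 → May 29, 1863: 365 days.
May 29, 1863 → May 29, 1864: 366 days (Feb 29, 1864 is in that span).
May 29, 1864 → May 29, 1865: 365 days.
May 29, 1865 → May 29, 1866: 365 days.
May 29, 1866 → May 29, 1867: 365 days.
May 29, 1867 → May 29, 1868: 366 days (Feb 29, 1868 is in that span).
May 29, 1868 → May 29, 1869: 365 days.
May 29, 1869 → May 29, 1870: 365 days.
May 29, 1870 → May 29, 1871: 365 days.
May 29, 1871 → May 29, 1872: 366 days (Feb 29, 1872 is in that span).
May 29, 1872 → May 29, 1873: 365 days.
May 29, 1873 → May 29, 1874: 365 days.
May 29, 1874 → Jun 29, 1874: 31 days (May has 31).
Jun 29, 1874 → Jul 29, 1874: 30 days (June has 30).
Jul 29, 1874 → Aug 29, 1874: 31 days (July has 31).
Aug 29, 1874 → Sep 29, 1874: 31 days (August has 31).
Sep 29, 1874 → Oct 29, 1874: 30 days (September has 30).
Oct 29, 1874 → Nov 29, 1874: 31 days (October has 31).
Nov 29, 1874 → Dec 29, 1874: 30 days (November has 30).
Dec 29, 1874 → Jan 29, 1875: 31 days (December has 31).
Jan 29, 1875 → Feb 19, 1875: 21 days.
Total: 5014 days.

5014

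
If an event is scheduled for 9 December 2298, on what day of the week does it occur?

Doomsday rule: the anchor day for the 2200s is Friday. For year 98: 98÷12 = 8 r 2, and 2÷4 = 0, so 8+2+0 = 10.
Friday + 10 ≡ Monday — that's 2298's doomsday.
In December the doomsday date is Dec 12.
Dec 9 is 3 days before Dec 12; 3 mod 7 = 3, so Monday − 3 = Friday.

Friday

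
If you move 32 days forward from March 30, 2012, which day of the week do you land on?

First find the weekday of Mar 30, 2012. Doomsday rule: the anchor day for the 2000s is Tuesday. For year 12: 12÷12 = 1 r 0, and 0÷4 = 0, so 1+0+0 = 1.
Tuesday + 1 ≡ Wednesday — that's 2012's doomsday.
In March the doomsday date is Mar 14.
Mar 30 is 16 days after Mar 14; 16 mod 7 = 2, so Wednesday + 2 = Friday.
32 mod 7 = 4, so 32 days after a Friday is Friday + 4 = Tuesday.

Tuesday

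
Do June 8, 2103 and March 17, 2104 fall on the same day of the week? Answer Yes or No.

From Jun 8, 2103 to Mar 17, 2104 is 283 days.
283 mod 7 = 3, so they are different weekdays.
(Jun 8, 2103 is a Friday; Mar 17, 2104 is a Monday.)

No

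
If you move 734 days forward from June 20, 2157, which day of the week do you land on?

First find the weekday of Jun 20, 2157. Doomsday rule: the anchor day for the 2100s is Sunday. For year 57: 57÷12 = 4 r 9, and 9÷4 = 2, so 4+9+2 = 15.
Sunday + 15 ≡ Monday — that's 2157's doomsday.
In June the doomsday date is Jun 6.
Jun 20 is 14 days after Jun 6; 14 mod 7 = 0, so Monday + 0 = Monday.
734 mod 7 = 6, so 734 days after a Monday is Monday + 6 = Sunday.

Sunday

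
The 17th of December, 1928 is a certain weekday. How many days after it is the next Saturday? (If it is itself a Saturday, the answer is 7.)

Dec 17, 1928 is a Monday.
From Monday to the next Saturday is 5 days.

5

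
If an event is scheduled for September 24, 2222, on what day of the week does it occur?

Doomsday rule: the anchor day for the 2200s is Friday. For year 22: 22÷12 = 1 r 10, and 10÷4 = 2, so 1+10+2 = 13.
Friday + 13 ≡ Thursday — that's 2222's doomsday.
In September the doomsday date is Sep 5.
Sep 24 is 19 days after Sep 5; 19 mod 7 = 5, so Thursday + 5 = Tuesday.

Tuesday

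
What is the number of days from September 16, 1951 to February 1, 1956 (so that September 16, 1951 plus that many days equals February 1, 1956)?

1599

Sep 16, 1951 → Sep 16, 1952: 366 days (Feb 29, 1952 is in that span).
Sep 16, 1952 → Sep 16, 1953: 365 days.
Sep 16, 1953 → Sep 16, 1954: 365 days.
Sep 16, 1954 → Sep 16, 1955: 365 days.
Sep 16, 1955 → Oct 16, 1955: 30 days (September has 30).
Oct 16, 1955 → Nov 16, 1955: 31 days (October has 31).
Nov 16, 1955 → Dec 16, 1955: 30 days (November has 30).
Dec 16, 1955 → Jan 16, 1956: 31 days (December has 31).
Jan 16, 1956 → Feb 1, 1956: 16 days.
Total: 1599 days.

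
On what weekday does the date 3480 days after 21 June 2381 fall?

First find the weekday of Jun 21, 2381. Doomsday rule: the anchor day for the 2300s is Wednesday. For year 81: 81÷12 = 6 r 9, and 9÷4 = 2, so 6+9+2 = 17.
Wednesday + 17 ≡ Saturday — that's 2381's doomsday.
In June the doomsday date is Jun 6.
Jun 21 is 15 days after Jun 6; 15 mod 7 = 1, so Saturday + 1 = Sunday.
3480 mod 7 = 1, so 3480 days after a Sunday is Sunday + 1 = Monday.

Monday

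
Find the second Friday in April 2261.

April 12, 2261

April 1, 2261 is a Monday.
The first Friday is therefore April 5 (4 days later).
The second Friday is 5 + 1×7 = April 12.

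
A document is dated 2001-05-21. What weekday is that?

January 1, 2001 is a Monday.
Jan 1, 2001 → Feb 1, 2001: 31 days (January has 31).
Feb 1, 2001 → Mar 1, 2001: 28 days (February has 28).
Mar 1, 2001 → Apr 1, 2001: 31 days (March has 31).
Apr 1, 2001 → May 1, 2001: 30 days (April has 30).
May 1, 2001 → May 21, 2001: 20 days.
Total: 140 days.
140 mod 7 = 0, so Monday + 0 = Monday.

Monday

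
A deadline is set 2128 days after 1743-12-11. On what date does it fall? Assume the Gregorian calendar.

+366 (one year; includes Feb 29, 1744) → Dec 11, 1744 (1762 left).
+365 (one year) → Dec 11, 1745 (1397 left).
+365 (one year) → Dec 11, 1746 (1032 left).
+365 (one year) → Dec 11, 1747 (667 left).
+366 (one year; includes Feb 29, 1748) → Dec 11, 1748 (301 left).
Dec has 31 days: +21 → Jan 1, 1749 (280 left).
Jan has 31 days: +31 → Feb 1, 1749 (249 left).
Feb has 28 days: +28 → Mar 1, 1749 (221 left).
Mar has 31 days: +31 → Apr 1, 1749 (190 left).
Apr has 30 days: +30 → May 1, 1749 (160 left).
May has 31 days: +31 → Jun 1, 1749 (129 left).
Jun has 30 days: +30 → Jul 1, 1749 (99 left).
Jul has 31 days: +31 → Aug 1, 1749 (68 left).
Aug has 31 days: +31 → Sep 1, 1749 (37 left).
Sep has 30 days: +30 → Oct 1, 1749 (7 left).
+7 → Oct 8, 1749.

October 8, 1749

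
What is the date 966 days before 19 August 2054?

December 27, 2051

−365 (one year) → Aug 19, 2053 (601 left).
−365 (one year) → Aug 19, 2052 (236 left).
−19 → Jul 31, 2052 (end of Jul, 31 days; 217 left).
−31 → Jun 30, 2052 (end of Jun, 30 days; 186 left).
−30 → May 31, 2052 (end of May, 31 days; 156 left).
−31 → Apr 30, 2052 (end of Apr, 30 days; 125 left).
−30 → Mar 31, 2052 (end of Mar, 31 days; 95 left).
−31 → Feb 29, 2052 (end of Feb, 29 days; 64 left).
−29 → Jan 31, 2052 (end of Jan, 31 days; 35 left).
−31 → Dec 31, 2051 (end of Dec, 31 days; 4 left).
−4 → Dec 27, 2051.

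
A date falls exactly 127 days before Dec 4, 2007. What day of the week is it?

Dec 4, 2007 is a Tuesday.
127 mod 7 = 1, so 127 days before a Tuesday is Tuesday − 1 = Monday.

Monday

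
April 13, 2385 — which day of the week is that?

Doomsday rule: the anchor day for the 2300s is Wednesday. For year 85: 85÷12 = 7 r 1, and 1÷4 = 0, so 7+1+0 = 8.
Wednesday + 8 ≡ Thursday — that's 2385's doomsday.
In April the doomsday date is Apr 4.
Apr 13 is 9 days after Apr 4; 9 mod 7 = 2, so Thursday + 2 = Saturday.

Saturday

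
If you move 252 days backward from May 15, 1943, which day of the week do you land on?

First find the weekday of May 15, 1943. Doomsday rule: the anchor day for the 1900s is Wednesday. For year 43: 43÷12 = 3 r 7, and 7÷4 = 1, so 3+7+1 = 11.
Wednesday + 11 ≡ Sunday — that's 1943's doomsday.
In May the doomsday date is May 9.
May 15 is 6 days after May 9; 6 mod 7 = 6, so Sunday + 6 = Saturday.
252 mod 7 = 0, so 252 days before a Saturday is Saturday − 0 = Saturday.

Saturday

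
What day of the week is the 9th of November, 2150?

Doomsday rule: the anchor day for the 2100s is Sunday. For year 50: 50÷12 = 4 r 2, and 2÷4 = 0, so 4+2+0 = 6.
Sunday + 6 ≡ Saturday — that's 2150's doomsday.
In November the doomsday date is Nov 7.
Nov 9 is 2 days after Nov 7; 2 mod 7 = 2, so Saturday + 2 = Monday.

Monday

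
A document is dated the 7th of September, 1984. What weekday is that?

Doomsday rule: the anchor day for the 1900s is Wednesday. For year 84: 84÷12 = 7 r 0, and 0÷4 = 0, so 7+0+0 = 7.
Wednesday + 7 ≡ Wednesday — that's 1984's doomsday.
In September the doomsday date is Sep 5.
Sep 7 is 2 days after Sep 5; 2 mod 7 = 2, so Wednesday + 2 = Friday.

Friday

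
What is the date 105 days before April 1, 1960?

December 18, 1959

−1 → Mar 31, 1960 (end of Mar, 31 days; 104 left).
−31 → Feb 29, 1960 (end of Feb, 29 days; 73 left).
−29 → Jan 31, 1960 (end of Jan, 31 days; 44 left).
−31 → Dec 31, 1959 (end of Dec, 31 days; 13 left).
−13 → Dec 18, 1959.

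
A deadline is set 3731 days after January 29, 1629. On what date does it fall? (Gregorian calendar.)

April 18, 1639

+365 (one year) → Jan 29, 1630 (3366 left).
+365 (one year) → Jan 29, 1631 (3001 left).
+365 (one year) → Jan 29, 1632 (2636 left).
+366 (one year; includes Feb 29, 1632) → Jan 29, 1633 (2270 left).
+365 (one year) → Jan 29, 1634 (1905 left).
+365 (one year) → Jan 29, 1635 (1540 left).
+365 (one year) → Jan 29, 1636 (1175 left).
+366 (one year; includes Feb 29, 1636) → Jan 29, 1637 (809 left).
+365 (one year) → Jan 29, 1638 (444 left).
+365 (one year) → Jan 29, 1639 (79 left).
Jan has 31 days: +3 → Feb 1, 1639 (76 left).
Feb has 28 days: +28 → Mar 1, 1639 (48 left).
Mar has 31 days: +31 → Apr 1, 1639 (17 left).
+17 → Apr 18, 1639.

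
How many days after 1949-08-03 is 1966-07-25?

Aug 3, 1949 → Aug 3, 1950: 365 days.
Aug 3, 1950 → Aug 3, 1951: 365 days.
Aug 3, 1951 → Aug 3, 1952: 366 days (Feb 29, 1952 is in that span).
Aug 3, 1952 → Aug 3, 1953: 365 days.
Aug 3, 1953 → Aug 3, 1954: 365 days.
Aug 3, 1954 → Aug 3, 1955: 365 days.
Aug 3, 1955 → Aug 3, 1956: 366 days (Feb 29, 1956 is in that span).
Aug 3, 1956 → Aug 3, 1957: 365 days.
Aug 3, 1957 → Aug 3, 1958: 365 days.
Aug 3, 1958 → Aug 3, 1959: 365 days.
Aug 3, 1959 → Aug 3, 1960: 366 days (Feb 29, 1960 is in that span).
Aug 3, 1960 → Aug 3, 1961: 365 days.
Aug 3, 1961 → Aug 3, 1962: 365 days.
Aug 3, 1962 → Aug 3, 1963: 365 days.
Aug 3, 1963 → Aug 3, 1964: 366 days (Feb 29, 1964 is in that span).
Aug 3, 1964 → Aug 3, 1965: 365 days.
Aug 3, 1965 → Sep 3, 1965: 31 days (August has 31).
Sep 3, 1965 → Oct 3, 1965: 30 days (September has 30).
Oct 3, 1965 → Nov 3, 1965: 31 days (October has 31).
Nov 3, 1965 → Dec 3, 1965: 30 days (November has 30).
Dec 3, 1965 → Jan 3, 1966: 31 days (December has 31).
Jan 3, 1966 → Feb 3, 1966: 31 days (January has 31).
Feb 3, 1966 → Mar 3, 1966: 28 days (February has 28).
Mar 3, 1966 → Apr 3, 1966: 31 days (March has 31).
Apr 3, 1966 → May 3, 1966: 30 days (April has 30).
May 3, 1966 → Jun 3, 1966: 31 days (May has 31).
Jun 3, 1966 → Jul 3, 1966: 30 days (June has 30).
Jul 3, 1966 → Jul 25, 1966: 22 days.
Total: 6200 days.

6200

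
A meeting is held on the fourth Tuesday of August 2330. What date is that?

August 26, 2330

August 1, 2330 is a Friday.
The first Tuesday is therefore August 5 (4 days later).
The fourth Tuesday is 5 + 3×7 = August 26.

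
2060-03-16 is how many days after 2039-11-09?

7433

Nov 9, 2039 → Nov 9, 2040: 366 days (Feb 29, 2040 is in that span).
Nov 9, 2040 → Nov 9, 2041: 365 days.
Nov 9, 2041 → Nov 9, 2042: 365 days.
Nov 9, 2042 → Nov 9, 2043: 365 days.
Nov 9, 2043 → Nov 9, 2044: 366 days (Feb 29, 2044 is in that span).
Nov 9, 2044 → Nov 9, 2045: 365 days.
Nov 9, 2045 → Nov 9, 2046: 365 days.
Nov 9, 2046 → Nov 9, 2047: 365 days.
Nov 9, 2047 → Nov 9, 2048: 366 days (Feb 29, 2048 is in that span).
Nov 9, 2048 → Nov 9, 2049: 365 days.
Nov 9, 2049 → Nov 9, 2050: 365 days.
Nov 9, 2050 → Nov 9, 2051: 365 days.
Nov 9, 2051 → Nov 9, 2052: 366 days (Feb 29, 2052 is in that span).
Nov 9, 2052 → Nov 9, 2053: 365 days.
Nov 9, 2053 → Nov 9, 2054: 365 days.
Nov 9, 2054 → Nov 9, 2055: 365 days.
Nov 9, 2055 → Nov 9, 2056: 366 days (Feb 29, 2056 is in that span).
Nov 9, 2056 → Nov 9, 2057: 365 days.
Nov 9, 2057 → Nov 9, 2058: 365 days.
Nov 9, 2058 → Nov 9, 2059: 365 days.
Nov 9, 2059 → Dec 9, 2059: 30 days (November has 30).
Dec 9, 2059 → Jan 9, 2060: 31 days (December has 31).
Jan 9, 2060 → Feb 9, 2060: 31 days (January has 31).
Feb 9, 2060 → Mar 9, 2060: 29 days (February has 29).
Mar 9, 2060 → Mar 16, 2060: 7 days.
Total: 7433 days.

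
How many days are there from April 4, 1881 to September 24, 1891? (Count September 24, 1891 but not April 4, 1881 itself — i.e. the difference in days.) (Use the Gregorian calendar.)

3825

Apr 4, 1881 → Apr 4, 1882: 365 days.
Apr 4, 1882 → Apr 4, 1883: 365 days.
Apr 4, 1883 → Apr 4, 1884: 366 days (Feb 29, 1884 is in that span).
Apr 4, 1884 → Apr 4, 1885: 365 days.
Apr 4, 1885 → Apr 4, 1886: 365 days.
Apr 4, 1886 → Apr 4, 1887: 365 days.
Apr 4, 1887 → Apr 4, 1888: 366 days (Feb 29, 1888 is in that span).
Apr 4, 1888 → Apr 4, 1889: 365 days.
Apr 4, 1889 → Apr 4, 1890: 365 days.
Apr 4, 1890 → Apr 4, 1891: 365 days.
Apr 4, 1891 → May 4, 1891: 30 days (April has 30).
May 4, 1891 → Jun 4, 1891: 31 days (May has 31).
Jun 4, 1891 → Jul 4, 1891: 30 days (June has 30).
Jul 4, 1891 → Aug 4, 1891: 31 days (July has 31).
Aug 4, 1891 → Sep 4, 1891: 31 days (August has 31).
Sep 4, 1891 → Sep 24, 1891: 20 days.
Total: 3825 days.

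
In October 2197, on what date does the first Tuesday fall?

October 1, 2197 is a Sunday.
The first Tuesday is therefore October 3 (2 days later).

October 3, 2197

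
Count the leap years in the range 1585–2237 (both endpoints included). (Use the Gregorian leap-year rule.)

Multiples of 4 in [1585,2237]: 163.
Of those, multiples of 100: 7 (not leap unless ÷400).
Multiples of 400: 2.
Leap years = 163 − 7 + 2 = 158.

158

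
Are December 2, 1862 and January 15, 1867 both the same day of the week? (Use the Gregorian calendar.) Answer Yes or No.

From Dec 2, 1862 to Jan 15, 1867 is 1505 days.
1505 mod 7 = 0, so they are the same weekday.
(Dec 2, 1862 is a Tuesday; Jan 15, 1867 is a Tuesday.)

Yes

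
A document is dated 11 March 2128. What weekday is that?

Doomsday rule: the anchor day for the 2100s is Sunday. For year 28: 28÷12 = 2 r 4, and 4÷4 = 1, so 2+4+1 = 7.
Sunday + 7 ≡ Sunday — that's 2128's doomsday.
In March the doomsday date is Mar 14.
Mar 11 is 3 days before Mar 14; 3 mod 7 = 3, so Sunday − 3 = Thursday.

Thursday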